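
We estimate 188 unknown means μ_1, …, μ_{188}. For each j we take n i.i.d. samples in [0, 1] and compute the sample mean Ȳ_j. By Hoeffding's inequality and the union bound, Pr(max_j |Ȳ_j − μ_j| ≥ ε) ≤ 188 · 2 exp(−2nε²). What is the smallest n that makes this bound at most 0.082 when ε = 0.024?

7319

Need 2·188·exp(−2nε²) ≤ 0.082, i.e. exp(−2nε²) ≤ 0.082/376.
So 2nε² ≥ ln(376/0.082) = 8.430625.
Hence n ≥ 8.430625/(2·0.024²) = 7318.251.
The smallest integer n is 7319.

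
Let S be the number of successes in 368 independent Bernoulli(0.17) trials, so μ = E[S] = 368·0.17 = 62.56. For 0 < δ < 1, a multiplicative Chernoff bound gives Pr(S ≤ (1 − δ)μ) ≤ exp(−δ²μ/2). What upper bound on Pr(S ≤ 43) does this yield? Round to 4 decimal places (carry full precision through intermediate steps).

Write 43 = (1 − δ)μ, so δ = 1 − 43/62.56 = 0.3126598…
Then the exponent is δ²μ/2 = (μ − 43)²/(2μ) = 3.057813.
Bound = exp(−3.057813) = 0.04699.

0.0470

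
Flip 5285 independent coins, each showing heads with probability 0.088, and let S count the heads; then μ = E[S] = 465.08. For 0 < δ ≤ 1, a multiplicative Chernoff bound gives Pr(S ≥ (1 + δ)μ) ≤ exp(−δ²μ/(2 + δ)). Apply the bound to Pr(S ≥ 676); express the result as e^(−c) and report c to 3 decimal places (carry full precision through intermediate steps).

Write 676 = (1 + δ)μ, so δ = 676/465.08 − 1 = 0.4535134…
Then the exponent is δ²μ/(2 + δ) = (676 − μ)² / (μ·(2 + δ)) = 38.986965.

38.987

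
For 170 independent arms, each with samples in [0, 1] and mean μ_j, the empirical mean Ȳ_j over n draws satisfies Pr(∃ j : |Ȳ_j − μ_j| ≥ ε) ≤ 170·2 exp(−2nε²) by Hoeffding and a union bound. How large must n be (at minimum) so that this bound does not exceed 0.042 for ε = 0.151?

198

Need 2·170·exp(−2nε²) ≤ 0.042, i.e. exp(−2nε²) ≤ 0.042/340.
So 2nε² ≥ ln(340/0.042) = 8.999031.
Hence n ≥ 8.999031/(2·0.151²) = 197.339.
The smallest integer n is 198.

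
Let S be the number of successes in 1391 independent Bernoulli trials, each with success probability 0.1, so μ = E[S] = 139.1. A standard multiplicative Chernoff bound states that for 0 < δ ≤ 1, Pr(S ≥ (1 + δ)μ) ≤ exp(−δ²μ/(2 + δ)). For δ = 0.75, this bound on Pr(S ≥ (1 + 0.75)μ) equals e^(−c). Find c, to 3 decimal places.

c = δ²μ/(2 + δ) = 0.75²·139.1/(2 + 0.75) = 28.4523.

28.452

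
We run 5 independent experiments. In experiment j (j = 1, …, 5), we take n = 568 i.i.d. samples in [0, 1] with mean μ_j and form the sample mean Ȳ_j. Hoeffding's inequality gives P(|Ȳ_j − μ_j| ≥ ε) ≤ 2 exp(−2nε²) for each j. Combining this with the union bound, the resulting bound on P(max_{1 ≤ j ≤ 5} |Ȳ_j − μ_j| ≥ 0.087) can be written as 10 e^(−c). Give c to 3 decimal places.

8.598

Union bound over the 5 events: P(max_{1 ≤ j ≤ 5} |Ȳ_j − μ_j| ≥ 0.087) ≤ 5·2·exp(−2nε²) = 10 exp(−2·568·0.087²).
So c = 2·568·0.087² = 8.5984.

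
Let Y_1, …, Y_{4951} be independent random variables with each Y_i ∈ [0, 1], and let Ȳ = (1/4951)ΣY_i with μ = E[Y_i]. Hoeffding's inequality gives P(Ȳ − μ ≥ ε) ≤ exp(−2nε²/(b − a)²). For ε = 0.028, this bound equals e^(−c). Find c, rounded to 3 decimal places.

c = 2nε²/(b − a)² = 2·4951·0.028² / 1² = 7.7632.

7.763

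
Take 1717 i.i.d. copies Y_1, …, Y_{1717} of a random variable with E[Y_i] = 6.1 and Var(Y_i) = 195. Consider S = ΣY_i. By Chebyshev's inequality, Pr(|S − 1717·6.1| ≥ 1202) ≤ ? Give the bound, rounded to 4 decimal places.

Var(S) = n·Var(Y_i) = 1717·195 = 334815.
Chebyshev: Pr(|S − 1717·6.1| ≥ 1202) ≤ Var(S)/1202² = 334815/1444804 = 0.2317.

0.2317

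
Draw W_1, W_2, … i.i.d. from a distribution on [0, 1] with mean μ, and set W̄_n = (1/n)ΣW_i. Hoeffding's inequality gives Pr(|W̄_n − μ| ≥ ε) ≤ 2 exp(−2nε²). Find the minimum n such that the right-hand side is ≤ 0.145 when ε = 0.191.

36

Require 2·exp(−2nε²) ≤ 0.145, i.e. 2nε² ≥ ln(2/0.145) = 2.624169.
So n ≥ 2.624169 / (2·0.191²) = 35.966.
The smallest integer n is 36.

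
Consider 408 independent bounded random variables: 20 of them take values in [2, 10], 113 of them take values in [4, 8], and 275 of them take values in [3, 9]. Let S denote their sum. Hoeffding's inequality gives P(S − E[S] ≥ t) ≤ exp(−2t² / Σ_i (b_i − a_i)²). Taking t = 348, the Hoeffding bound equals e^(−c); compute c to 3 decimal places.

Σ(b_i − a_i)² = 20·8² + 113·4² + 275·6² = 12988.
c = 2t² / 12988 = 2·348² / 12988 = 18.6486.

18.649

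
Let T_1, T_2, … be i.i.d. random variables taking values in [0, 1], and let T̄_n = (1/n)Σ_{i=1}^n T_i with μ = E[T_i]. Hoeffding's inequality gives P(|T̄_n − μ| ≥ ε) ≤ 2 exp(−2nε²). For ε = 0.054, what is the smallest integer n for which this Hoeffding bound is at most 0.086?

540

Require 2·exp(−2nε²) ≤ 0.086, i.e. 2nε² ≥ ln(2/0.086) = 3.146555.
So n ≥ 3.146555 / (2·0.054²) = 539.533.
The smallest integer n is 540.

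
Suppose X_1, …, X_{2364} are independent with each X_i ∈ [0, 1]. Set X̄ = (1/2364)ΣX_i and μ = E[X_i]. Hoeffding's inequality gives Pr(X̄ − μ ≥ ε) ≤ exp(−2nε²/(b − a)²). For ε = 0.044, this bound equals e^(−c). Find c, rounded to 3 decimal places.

c = 2nε²/(b − a)² = 2·2364·0.044² / 1² = 9.1534.

9.153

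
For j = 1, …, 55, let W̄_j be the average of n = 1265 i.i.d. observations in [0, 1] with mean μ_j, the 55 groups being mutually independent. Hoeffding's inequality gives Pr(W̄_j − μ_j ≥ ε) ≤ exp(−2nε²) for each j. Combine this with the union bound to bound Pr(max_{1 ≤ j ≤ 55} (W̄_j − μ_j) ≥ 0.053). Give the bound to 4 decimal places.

0.0451

Per-experiment Hoeffding bound: exp(−2·1265·0.053²) = exp(−7.10677) = 0.00081954.
Union bound over 55 events: 55·0.00081954 = 0.04507.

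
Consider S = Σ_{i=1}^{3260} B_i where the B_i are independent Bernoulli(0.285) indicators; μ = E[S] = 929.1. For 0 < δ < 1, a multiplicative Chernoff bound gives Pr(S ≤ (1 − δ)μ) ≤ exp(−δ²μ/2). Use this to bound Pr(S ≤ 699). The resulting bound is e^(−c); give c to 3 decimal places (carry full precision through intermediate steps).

Write 699 = (1 − δ)μ, so δ = 1 − 699/929.1 = 0.247659…
Then the exponent is δ²μ/2 = (μ − 699)²/(2μ) = 28.493171.

28.493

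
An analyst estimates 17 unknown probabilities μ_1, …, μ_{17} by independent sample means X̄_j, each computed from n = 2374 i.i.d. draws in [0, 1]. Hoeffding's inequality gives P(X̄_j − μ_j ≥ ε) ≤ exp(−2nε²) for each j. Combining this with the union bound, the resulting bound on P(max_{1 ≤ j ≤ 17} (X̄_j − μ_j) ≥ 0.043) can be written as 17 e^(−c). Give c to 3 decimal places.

8.779

Union bound over the 17 events: P(max_{1 ≤ j ≤ 17} (X̄_j − μ_j) ≥ 0.043) ≤ 17·exp(−2nε²) = 17 exp(−2·2374·0.043²).
So c = 2·2374·0.043² = 8.7791.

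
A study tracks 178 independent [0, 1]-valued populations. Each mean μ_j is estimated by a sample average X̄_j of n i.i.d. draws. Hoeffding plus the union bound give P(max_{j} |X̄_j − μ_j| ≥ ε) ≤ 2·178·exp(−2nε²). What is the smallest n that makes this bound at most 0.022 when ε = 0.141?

Need 2·178·exp(−2nε²) ≤ 0.022, i.e. exp(−2nε²) ≤ 0.022/356.
So 2nε² ≥ ln(356/0.022) = 9.691644.
Hence n ≥ 9.691644/(2·0.141²) = 243.741.
The smallest integer n is 244.

244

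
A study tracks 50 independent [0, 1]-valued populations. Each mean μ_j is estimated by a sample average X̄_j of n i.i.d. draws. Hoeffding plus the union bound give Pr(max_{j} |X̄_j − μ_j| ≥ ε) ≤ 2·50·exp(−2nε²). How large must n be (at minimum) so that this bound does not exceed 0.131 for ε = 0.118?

239

Need 2·50·exp(−2nε²) ≤ 0.131, i.e. exp(−2nε²) ≤ 0.131/100.
So 2nε² ≥ ln(100/0.131) = 6.637728.
Hence n ≥ 6.637728/(2·0.118²) = 238.356.
The smallest integer n is 239.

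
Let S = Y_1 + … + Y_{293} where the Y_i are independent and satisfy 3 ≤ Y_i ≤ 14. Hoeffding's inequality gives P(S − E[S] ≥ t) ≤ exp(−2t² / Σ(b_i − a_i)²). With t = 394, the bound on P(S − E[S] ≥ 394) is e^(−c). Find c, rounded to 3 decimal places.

8.757

Σ(b_i − a_i)² = 293·(11)² = 35453.
c = 2t²/35453 = 2·394²/35453 = 8.7573.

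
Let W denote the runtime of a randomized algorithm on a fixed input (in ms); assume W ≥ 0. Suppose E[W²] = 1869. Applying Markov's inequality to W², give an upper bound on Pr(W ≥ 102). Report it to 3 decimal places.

Since W ≥ 0, the event {W ≥ 102} is the same as {W² ≥ 10404}.
Markov's inequality applied to W² gives Pr(W² ≥ 10404) ≤ E[W²]/10404 = 1869/10404 = 0.1796.

0.180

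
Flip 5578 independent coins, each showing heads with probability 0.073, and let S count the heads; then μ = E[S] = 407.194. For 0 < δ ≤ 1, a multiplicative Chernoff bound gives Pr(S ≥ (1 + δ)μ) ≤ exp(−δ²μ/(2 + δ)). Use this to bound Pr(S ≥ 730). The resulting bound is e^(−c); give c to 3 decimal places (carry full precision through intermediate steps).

91.632

Write 730 = (1 + δ)μ, so δ = 730/407.194 − 1 = 0.7927573…
Then the exponent is δ²μ/(2 + δ) = (730 − μ)² / (μ·(2 + δ)) = 91.632310.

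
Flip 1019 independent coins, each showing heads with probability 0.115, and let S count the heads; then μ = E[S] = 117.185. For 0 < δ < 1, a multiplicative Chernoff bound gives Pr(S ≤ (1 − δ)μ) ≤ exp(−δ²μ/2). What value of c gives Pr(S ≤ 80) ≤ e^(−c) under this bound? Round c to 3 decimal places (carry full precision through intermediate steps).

5.900

Write 80 = (1 − δ)μ, so δ = 1 − 80/117.185 = 0.3173188…
Then the exponent is δ²μ/2 = (μ − 80)²/(2μ) = 5.899749.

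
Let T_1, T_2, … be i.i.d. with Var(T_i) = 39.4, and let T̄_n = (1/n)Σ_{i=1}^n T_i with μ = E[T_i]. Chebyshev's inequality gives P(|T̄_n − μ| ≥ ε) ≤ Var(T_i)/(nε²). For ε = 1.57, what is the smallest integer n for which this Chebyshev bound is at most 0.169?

95

Require 39.4/(n·1.57²) ≤ 0.169, i.e. n ≥ 39.4/(0.169·1.57²) = 94.582.
The smallest integer n is 95.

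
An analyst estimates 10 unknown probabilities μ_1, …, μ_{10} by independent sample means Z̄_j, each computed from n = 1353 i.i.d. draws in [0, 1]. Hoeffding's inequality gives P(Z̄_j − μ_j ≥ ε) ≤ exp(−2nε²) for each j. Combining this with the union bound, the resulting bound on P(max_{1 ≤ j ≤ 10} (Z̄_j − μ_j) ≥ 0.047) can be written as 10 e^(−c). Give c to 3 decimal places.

5.978

Union bound over the 10 events: P(max_{1 ≤ j ≤ 10} (Z̄_j − μ_j) ≥ 0.047) ≤ 10·exp(−2nε²) = 10 exp(−2·1353·0.047²).
So c = 2·1353·0.047² = 5.9776.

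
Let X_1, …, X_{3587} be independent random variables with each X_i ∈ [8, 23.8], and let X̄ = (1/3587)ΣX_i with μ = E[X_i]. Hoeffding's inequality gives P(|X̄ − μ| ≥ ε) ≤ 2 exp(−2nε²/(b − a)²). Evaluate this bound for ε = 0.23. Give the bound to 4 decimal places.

Exponent: 2nε²/(b − a)² = 2·3587·0.23² / 15.8² = 1.52021.
Bound = 2·exp(−1.52021) = 0.43733.

0.4373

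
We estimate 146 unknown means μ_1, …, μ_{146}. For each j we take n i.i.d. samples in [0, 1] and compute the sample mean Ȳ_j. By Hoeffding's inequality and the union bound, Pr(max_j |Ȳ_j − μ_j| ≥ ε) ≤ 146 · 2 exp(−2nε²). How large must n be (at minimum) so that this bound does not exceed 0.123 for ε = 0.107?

340

Need 2·146·exp(−2nε²) ≤ 0.123, i.e. exp(−2nε²) ≤ 0.123/292.
So 2nε² ≥ ln(292/0.123) = 7.772325.
Hence n ≥ 7.772325/(2·0.107²) = 339.432.
The smallest integer n is 340.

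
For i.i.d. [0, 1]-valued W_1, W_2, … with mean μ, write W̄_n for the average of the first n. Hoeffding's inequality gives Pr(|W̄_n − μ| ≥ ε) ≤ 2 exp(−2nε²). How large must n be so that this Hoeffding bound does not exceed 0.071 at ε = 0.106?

149

Require 2·exp(−2nε²) ≤ 0.071, i.e. 2nε² ≥ ln(2/0.071) = 3.338223.
So n ≥ 3.338223 / (2·0.106²) = 148.550.
The smallest integer n is 149.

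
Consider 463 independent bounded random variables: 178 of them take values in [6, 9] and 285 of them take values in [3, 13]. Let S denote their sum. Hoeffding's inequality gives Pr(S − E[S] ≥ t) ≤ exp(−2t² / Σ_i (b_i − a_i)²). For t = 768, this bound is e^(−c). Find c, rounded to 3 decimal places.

39.188

Σ(b_i − a_i)² = 178·3² + 285·10² = 30102.
c = 2t² / 30102 = 2·768² / 30102 = 39.1884.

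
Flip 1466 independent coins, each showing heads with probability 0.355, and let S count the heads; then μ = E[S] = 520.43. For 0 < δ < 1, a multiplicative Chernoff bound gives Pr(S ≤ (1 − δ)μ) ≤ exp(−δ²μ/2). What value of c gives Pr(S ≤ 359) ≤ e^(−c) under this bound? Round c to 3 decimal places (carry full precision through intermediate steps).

Write 359 = (1 − δ)μ, so δ = 1 − 359/520.43 = 0.3101858…
Then the exponent is δ²μ/2 = (μ − 359)²/(2μ) = 25.036647.

25.037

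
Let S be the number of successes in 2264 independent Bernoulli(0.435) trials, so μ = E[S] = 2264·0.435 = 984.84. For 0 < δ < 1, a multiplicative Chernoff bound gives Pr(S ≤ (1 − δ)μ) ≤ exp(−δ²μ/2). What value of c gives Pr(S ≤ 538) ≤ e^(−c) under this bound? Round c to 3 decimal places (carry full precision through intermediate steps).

Write 538 = (1 − δ)μ, so δ = 1 − 538/984.84 = 0.4537184…
Then the exponent is δ²μ/2 = (μ − 538)²/(2μ) = 101.369758.

101.370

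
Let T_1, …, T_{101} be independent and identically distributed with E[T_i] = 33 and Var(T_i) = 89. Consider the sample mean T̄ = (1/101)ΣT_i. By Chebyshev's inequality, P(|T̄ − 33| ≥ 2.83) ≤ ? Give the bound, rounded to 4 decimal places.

0.1100

Var(T̄) = Var(T_i)/n = 89/101 = 0.88119.
Chebyshev: P(|T̄ − 33| ≥ 2.83) ≤ Var(T̄)/(2.83)² = 89/(101·2.83²) = 0.1100.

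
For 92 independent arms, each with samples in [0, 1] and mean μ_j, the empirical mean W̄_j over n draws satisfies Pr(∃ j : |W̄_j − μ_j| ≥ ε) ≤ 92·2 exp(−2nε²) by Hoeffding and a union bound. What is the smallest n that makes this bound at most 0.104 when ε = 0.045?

1847

Need 2·92·exp(−2nε²) ≤ 0.104, i.e. exp(−2nε²) ≤ 0.104/184.
So 2nε² ≥ ln(184/0.104) = 7.478300.
Hence n ≥ 7.478300/(2·0.045²) = 1846.494.
The smallest integer n is 1847.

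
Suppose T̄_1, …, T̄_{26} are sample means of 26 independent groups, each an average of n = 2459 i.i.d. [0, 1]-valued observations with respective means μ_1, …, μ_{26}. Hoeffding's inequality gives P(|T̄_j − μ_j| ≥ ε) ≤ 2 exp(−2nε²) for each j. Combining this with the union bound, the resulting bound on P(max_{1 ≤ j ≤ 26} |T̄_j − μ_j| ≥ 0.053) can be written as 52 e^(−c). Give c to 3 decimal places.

Union bound over the 26 events: P(max_{1 ≤ j ≤ 26} |T̄_j − μ_j| ≥ 0.053) ≤ 26·2·exp(−2nε²) = 52 exp(−2·2459·0.053²).
So c = 2·2459·0.053² = 13.8147.

13.815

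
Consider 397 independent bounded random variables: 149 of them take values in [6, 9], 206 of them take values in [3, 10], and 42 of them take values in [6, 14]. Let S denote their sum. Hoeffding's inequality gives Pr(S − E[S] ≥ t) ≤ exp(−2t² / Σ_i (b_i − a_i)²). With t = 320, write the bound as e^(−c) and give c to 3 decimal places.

Σ(b_i − a_i)² = 149·3² + 206·7² + 42·8² = 14123.
c = 2t² / 14123 = 2·320² / 14123 = 14.5012.

14.501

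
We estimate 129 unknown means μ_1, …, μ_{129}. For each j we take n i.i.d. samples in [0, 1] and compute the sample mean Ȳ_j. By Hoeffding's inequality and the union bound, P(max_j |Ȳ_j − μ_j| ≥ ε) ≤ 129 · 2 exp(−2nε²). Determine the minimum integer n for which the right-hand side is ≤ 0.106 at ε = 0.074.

712

Need 2·129·exp(−2nε²) ≤ 0.106, i.e. exp(−2nε²) ≤ 0.106/258.
So 2nε² ≥ ln(258/0.106) = 7.797276.
Hence n ≥ 7.797276/(2·0.074²) = 711.950.
The smallest integer n is 712.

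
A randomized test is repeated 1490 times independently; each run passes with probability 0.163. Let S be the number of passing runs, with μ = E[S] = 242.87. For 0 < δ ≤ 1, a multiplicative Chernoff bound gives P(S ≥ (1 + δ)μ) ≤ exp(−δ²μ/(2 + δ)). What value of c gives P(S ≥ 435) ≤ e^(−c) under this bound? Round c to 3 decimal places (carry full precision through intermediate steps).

Write 435 = (1 + δ)μ, so δ = 435/242.87 − 1 = 0.7910816…
Then the exponent is δ²μ/(2 + δ) = (435 − μ)² / (μ·(2 + δ)) = 54.455776.

54.456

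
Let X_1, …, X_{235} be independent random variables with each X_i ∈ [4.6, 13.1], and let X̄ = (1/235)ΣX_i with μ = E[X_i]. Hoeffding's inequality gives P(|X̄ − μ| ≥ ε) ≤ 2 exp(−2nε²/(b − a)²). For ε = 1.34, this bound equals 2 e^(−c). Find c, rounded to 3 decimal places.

c = 2nε²/(b − a)² = 2·235·1.34² / 8.5² = 11.6807.

11.681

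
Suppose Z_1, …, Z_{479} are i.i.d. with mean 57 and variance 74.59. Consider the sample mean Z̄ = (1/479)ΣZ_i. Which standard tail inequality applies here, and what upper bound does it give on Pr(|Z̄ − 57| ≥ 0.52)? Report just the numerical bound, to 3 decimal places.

0.576

With mean and variance of each term known, Chebyshev's inequality bounds the deviation of the sum (or sample mean).
Var(Z̄) = Var(Z_i)/n = 74.59/479 = 0.15572.
Chebyshev: Pr(|Z̄ − 57| ≥ 0.52) ≤ Var(Z̄)/(0.52)² = 74.59/(479·0.52²) = 0.5759.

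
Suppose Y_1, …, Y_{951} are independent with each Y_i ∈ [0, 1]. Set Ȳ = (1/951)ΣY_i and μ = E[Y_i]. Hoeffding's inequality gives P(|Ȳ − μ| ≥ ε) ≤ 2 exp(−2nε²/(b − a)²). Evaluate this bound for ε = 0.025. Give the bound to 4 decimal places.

Exponent: 2nε²/(b − a)² = 2·951·0.025² / 1² = 1.18875.
Bound = 2·exp(−1.18875) = 0.60920.

0.6092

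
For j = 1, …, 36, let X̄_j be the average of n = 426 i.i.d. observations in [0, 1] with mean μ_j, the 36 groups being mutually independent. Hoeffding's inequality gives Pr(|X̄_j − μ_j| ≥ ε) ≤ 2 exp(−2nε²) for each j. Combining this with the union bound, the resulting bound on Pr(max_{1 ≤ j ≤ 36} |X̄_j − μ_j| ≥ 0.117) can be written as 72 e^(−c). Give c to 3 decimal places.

11.663

Union bound over the 36 events: Pr(max_{1 ≤ j ≤ 36} |X̄_j − μ_j| ≥ 0.117) ≤ 36·2·exp(−2nε²) = 72 exp(−2·426·0.117²).
So c = 2·426·0.117² = 11.6630.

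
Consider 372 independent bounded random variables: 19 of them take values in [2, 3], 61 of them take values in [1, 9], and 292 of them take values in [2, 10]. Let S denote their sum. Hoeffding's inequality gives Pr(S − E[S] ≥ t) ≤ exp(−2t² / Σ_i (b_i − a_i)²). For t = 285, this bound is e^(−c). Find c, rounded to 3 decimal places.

7.185

Σ(b_i − a_i)² = 19·1² + 61·8² + 292·8² = 22611.
c = 2t² / 22611 = 2·285² / 22611 = 7.1846.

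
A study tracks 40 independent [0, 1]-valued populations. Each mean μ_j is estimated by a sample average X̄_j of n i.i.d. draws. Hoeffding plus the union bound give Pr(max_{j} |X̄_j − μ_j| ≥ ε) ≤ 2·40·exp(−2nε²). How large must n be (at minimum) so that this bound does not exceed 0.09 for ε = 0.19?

95

Need 2·40·exp(−2nε²) ≤ 0.09, i.e. exp(−2nε²) ≤ 0.09/80.
So 2nε² ≥ ln(80/0.09) = 6.789972.
Hence n ≥ 6.789972/(2·0.19²) = 94.044.
The smallest integer n is 95.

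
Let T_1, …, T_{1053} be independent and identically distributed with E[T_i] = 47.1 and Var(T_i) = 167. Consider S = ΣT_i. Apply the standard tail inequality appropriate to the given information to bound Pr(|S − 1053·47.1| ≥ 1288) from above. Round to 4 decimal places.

With mean and variance of each term known, Chebyshev's inequality bounds the deviation of the sum (or sample mean).
Var(S) = n·Var(T_i) = 1053·167 = 175851.
Chebyshev: Pr(|S − 1053·47.1| ≥ 1288) ≤ Var(S)/1288² = 175851/1658944 = 0.1060.

0.1060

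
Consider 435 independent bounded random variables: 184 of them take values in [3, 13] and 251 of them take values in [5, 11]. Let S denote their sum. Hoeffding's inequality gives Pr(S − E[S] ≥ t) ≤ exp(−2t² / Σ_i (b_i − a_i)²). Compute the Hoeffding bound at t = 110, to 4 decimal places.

0.4139

Σ(b_i − a_i)² = 184·10² + 251·6² = 27436.
Exponent = 2·110² / 27436 = 0.88205.
Bound = exp(−0.88205) = 0.41393.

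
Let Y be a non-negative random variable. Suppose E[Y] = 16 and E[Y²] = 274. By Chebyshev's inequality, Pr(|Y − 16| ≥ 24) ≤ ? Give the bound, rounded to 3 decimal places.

0.031

Var(Y) = E[Y²] − (E[Y])² = 274 − 256 = 18.
Chebyshev's inequality: Pr(|Y − μ| ≥ t) ≤ Var(Y)/t² = 18/576 = 0.0312.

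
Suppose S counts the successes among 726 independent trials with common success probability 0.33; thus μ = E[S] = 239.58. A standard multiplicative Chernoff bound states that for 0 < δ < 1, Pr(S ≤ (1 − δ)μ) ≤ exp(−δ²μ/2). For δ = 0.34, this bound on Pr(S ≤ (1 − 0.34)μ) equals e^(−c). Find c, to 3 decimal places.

c = δ²μ/2 = 0.34²·239.58/2 = 13.8477.

13.848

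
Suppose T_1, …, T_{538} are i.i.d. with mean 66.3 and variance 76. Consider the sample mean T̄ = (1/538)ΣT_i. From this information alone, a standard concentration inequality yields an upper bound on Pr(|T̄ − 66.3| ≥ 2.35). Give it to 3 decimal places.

With mean and variance of each term known, Chebyshev's inequality bounds the deviation of the sum (or sample mean).
Var(T̄) = Var(T_i)/n = 76/538 = 0.14126.
Chebyshev: Pr(|T̄ − 66.3| ≥ 2.35) ≤ Var(T̄)/(2.35)² = 76/(538·2.35²) = 0.0256.

0.026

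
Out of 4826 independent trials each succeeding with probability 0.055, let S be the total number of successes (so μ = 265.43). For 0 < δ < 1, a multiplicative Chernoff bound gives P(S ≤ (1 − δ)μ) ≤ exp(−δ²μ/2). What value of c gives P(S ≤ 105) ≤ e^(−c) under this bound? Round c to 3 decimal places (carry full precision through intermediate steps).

Write 105 = (1 − δ)μ, so δ = 1 − 105/265.43 = 0.6044155…
Then the exponent is δ²μ/2 = (μ − 105)²/(2μ) = 48.483187.

48.483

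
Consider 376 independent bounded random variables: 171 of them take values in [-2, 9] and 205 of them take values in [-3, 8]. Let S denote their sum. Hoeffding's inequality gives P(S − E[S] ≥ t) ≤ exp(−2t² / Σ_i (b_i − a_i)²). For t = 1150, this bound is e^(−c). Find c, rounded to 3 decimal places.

Σ(b_i − a_i)² = 171·11² + 205·11² = 45496.
c = 2t² / 45496 = 2·1150² / 45496 = 58.1370.

58.137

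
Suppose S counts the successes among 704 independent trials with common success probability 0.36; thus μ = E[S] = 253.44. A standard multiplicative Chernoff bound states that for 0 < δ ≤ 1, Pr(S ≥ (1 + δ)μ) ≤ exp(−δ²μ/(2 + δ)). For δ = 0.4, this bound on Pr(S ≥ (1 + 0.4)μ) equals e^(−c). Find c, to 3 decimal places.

c = δ²μ/(2 + δ) = 0.4²·253.44/(2 + 0.4) = 16.8960.

16.896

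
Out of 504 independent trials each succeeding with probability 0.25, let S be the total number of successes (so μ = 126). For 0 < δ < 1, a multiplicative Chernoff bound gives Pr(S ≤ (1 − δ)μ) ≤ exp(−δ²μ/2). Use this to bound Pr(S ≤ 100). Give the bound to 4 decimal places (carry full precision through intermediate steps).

Write 100 = (1 − δ)μ, so δ = 1 − 100/126 = 0.2063492…
Then the exponent is δ²μ/2 = (μ − 100)²/(2μ) = 2.682540.
Bound = exp(−2.682540) = 0.06839.

0.0684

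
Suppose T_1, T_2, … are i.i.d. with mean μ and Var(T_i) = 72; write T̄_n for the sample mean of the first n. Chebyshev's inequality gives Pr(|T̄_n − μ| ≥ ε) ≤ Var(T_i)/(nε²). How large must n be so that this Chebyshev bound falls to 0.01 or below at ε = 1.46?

Require 72/(n·1.46²) ≤ 0.01, i.e. n ≥ 72/(0.01·1.46²) = 3377.744.
The smallest integer n is 3378.

3378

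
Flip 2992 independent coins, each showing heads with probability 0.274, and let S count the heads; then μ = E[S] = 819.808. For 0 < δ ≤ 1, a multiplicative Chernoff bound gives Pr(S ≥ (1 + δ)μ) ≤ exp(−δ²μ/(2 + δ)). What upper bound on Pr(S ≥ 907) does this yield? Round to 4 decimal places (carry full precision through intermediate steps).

0.0122

Write 907 = (1 + δ)μ, so δ = 907/819.808 − 1 = 0.1063566…
Then the exponent is δ²μ/(2 + δ) = (907 − μ)² / (μ·(2 + δ)) = 4.402600.
Bound = exp(−4.402600) = 0.01225.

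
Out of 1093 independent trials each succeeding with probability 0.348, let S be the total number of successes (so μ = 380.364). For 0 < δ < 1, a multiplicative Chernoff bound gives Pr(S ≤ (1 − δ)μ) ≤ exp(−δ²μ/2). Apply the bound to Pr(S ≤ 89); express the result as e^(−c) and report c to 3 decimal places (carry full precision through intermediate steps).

111.594

Write 89 = (1 − δ)μ, so δ = 1 − 89/380.364 = 0.7660136…
Then the exponent is δ²μ/2 = (μ − 89)²/(2μ) = 111.594394.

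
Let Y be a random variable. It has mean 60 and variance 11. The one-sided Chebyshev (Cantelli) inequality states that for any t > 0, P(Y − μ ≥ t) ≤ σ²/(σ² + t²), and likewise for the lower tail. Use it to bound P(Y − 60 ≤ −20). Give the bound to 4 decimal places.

Here σ² = 11 and t = 20, so σ² + t² = 411.
Cantelli's bound: 11/411 = 0.0268.

0.0268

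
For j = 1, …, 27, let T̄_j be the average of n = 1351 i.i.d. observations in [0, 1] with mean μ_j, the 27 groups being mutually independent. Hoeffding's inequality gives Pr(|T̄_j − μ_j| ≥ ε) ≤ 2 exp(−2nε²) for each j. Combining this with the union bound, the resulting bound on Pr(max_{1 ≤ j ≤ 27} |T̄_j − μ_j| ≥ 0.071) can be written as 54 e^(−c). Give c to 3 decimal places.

13.621

Union bound over the 27 events: Pr(max_{1 ≤ j ≤ 27} |T̄_j − μ_j| ≥ 0.071) ≤ 27·2·exp(−2nε²) = 54 exp(−2·1351·0.071²).
So c = 2·1351·0.071² = 13.6208.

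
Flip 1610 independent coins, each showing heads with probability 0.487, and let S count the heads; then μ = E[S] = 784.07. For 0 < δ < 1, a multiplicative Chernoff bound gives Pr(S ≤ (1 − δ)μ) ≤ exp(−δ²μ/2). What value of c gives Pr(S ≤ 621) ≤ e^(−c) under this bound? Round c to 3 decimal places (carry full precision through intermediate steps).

16.958

Write 621 = (1 − δ)μ, so δ = 1 − 621/784.07 = 0.2079789…
Then the exponent is δ²μ/2 = (μ − 621)²/(2μ) = 16.957558.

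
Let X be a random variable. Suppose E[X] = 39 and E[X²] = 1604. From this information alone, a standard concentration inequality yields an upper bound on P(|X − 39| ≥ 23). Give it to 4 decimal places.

0.1569

The first two moments determine the variance, so Chebyshev's inequality is the sharpest standard bound available.
Var(X) = E[X²] − (E[X])² = 1604 − 1521 = 83.
Chebyshev's inequality: P(|X − μ| ≥ t) ≤ Var(X)/t² = 83/529 = 0.1569.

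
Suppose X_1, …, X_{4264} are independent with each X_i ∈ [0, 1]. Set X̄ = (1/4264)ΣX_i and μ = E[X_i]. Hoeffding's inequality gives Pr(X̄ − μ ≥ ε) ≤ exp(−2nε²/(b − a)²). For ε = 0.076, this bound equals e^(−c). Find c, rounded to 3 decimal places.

49.258

c = 2nε²/(b − a)² = 2·4264·0.076² / 1² = 49.2577.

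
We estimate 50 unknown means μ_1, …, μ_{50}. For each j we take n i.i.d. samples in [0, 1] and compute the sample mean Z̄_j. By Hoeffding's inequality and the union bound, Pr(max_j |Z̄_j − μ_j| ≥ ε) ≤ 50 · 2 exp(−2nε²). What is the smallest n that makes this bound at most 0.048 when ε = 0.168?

136

Need 2·50·exp(−2nε²) ≤ 0.048, i.e. exp(−2nε²) ≤ 0.048/100.
So 2nε² ≥ ln(100/0.048) = 7.641724.
Hence n ≥ 7.641724/(2·0.168²) = 135.376.
The smallest integer n is 136.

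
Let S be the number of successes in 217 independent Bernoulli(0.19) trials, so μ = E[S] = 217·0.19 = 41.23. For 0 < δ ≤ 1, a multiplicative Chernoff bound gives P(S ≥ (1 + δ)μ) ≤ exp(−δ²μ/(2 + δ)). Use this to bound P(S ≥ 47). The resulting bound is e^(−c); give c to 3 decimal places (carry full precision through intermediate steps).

0.377

Write 47 = (1 + δ)μ, so δ = 47/41.23 − 1 = 0.1399466…
Then the exponent is δ²μ/(2 + δ) = (47 − μ)² / (μ·(2 + δ)) = 0.377342.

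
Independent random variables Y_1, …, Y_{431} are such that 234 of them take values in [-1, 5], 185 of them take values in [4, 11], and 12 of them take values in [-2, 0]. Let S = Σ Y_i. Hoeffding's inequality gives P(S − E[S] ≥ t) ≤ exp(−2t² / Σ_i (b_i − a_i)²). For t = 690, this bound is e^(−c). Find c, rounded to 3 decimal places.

54.297

Σ(b_i − a_i)² = 234·6² + 185·7² + 12·2² = 17537.
c = 2t² / 17537 = 2·690² / 17537 = 54.2966.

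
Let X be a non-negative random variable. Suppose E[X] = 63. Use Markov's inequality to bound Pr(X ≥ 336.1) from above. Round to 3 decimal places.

0.187

Markov's inequality: for a non-negative random variable, Pr(X ≥ a) ≤ E[X]/a.
Here E[X] = 63 and a = 336.1, so the bound is 63/336.1 = 0.1874.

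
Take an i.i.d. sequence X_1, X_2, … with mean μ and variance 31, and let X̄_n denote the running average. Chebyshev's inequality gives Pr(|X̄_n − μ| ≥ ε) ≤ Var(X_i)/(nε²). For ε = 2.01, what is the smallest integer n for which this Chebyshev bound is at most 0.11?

70

Require 31/(n·2.01²) ≤ 0.11, i.e. n ≥ 31/(0.11·2.01²) = 69.755.
The smallest integer n is 70.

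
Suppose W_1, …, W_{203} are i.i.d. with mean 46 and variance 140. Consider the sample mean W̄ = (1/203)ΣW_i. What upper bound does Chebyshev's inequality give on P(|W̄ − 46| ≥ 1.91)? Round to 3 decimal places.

Var(W̄) = Var(W_i)/n = 140/203 = 0.68966.
Chebyshev: P(|W̄ − 46| ≥ 1.91) ≤ Var(W̄)/(1.91)² = 140/(203·1.91²) = 0.1890.

0.189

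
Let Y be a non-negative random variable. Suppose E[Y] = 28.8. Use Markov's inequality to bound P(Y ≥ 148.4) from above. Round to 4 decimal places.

0.1941

Markov's inequality: for a non-negative random variable, P(Y ≥ a) ≤ E[Y]/a.
Here E[Y] = 28.8 and a = 148.4, so the bound is 28.8/148.4 = 0.1941.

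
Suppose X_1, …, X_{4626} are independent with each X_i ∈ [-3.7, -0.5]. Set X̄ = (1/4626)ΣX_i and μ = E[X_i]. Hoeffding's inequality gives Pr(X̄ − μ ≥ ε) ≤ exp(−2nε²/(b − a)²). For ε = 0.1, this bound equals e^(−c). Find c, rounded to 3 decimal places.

c = 2nε²/(b − a)² = 2·4626·0.1² / 3.2² = 9.0352.

9.035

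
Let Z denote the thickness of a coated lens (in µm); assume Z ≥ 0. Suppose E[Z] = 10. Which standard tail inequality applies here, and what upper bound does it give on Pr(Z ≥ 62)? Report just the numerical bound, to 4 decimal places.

Only the mean of a non-negative variable is known, so Markov's inequality is the applicable tail bound.
Markov's inequality: for a non-negative random variable, Pr(Z ≥ a) ≤ E[Z]/a.
Here E[Z] = 10 and a = 62, so the bound is 10/62 = 0.1613.

0.1613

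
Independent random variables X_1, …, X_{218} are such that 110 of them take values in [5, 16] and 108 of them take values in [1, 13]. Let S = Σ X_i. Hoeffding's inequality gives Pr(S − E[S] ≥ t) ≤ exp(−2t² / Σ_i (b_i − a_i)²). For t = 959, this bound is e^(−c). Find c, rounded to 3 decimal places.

Σ(b_i − a_i)² = 110·11² + 108·12² = 28862.
c = 2t² / 28862 = 2·959² / 28862 = 63.7295.

63.730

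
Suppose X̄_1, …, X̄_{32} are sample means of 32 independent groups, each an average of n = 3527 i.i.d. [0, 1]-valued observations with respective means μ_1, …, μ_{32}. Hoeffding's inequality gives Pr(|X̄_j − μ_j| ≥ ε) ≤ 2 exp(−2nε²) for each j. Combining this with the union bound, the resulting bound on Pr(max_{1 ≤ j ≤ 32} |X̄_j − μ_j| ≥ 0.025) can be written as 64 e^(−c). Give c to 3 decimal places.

Union bound over the 32 events: Pr(max_{1 ≤ j ≤ 32} |X̄_j − μ_j| ≥ 0.025) ≤ 32·2·exp(−2nε²) = 64 exp(−2·3527·0.025²).
So c = 2·3527·0.025² = 4.4088.

4.409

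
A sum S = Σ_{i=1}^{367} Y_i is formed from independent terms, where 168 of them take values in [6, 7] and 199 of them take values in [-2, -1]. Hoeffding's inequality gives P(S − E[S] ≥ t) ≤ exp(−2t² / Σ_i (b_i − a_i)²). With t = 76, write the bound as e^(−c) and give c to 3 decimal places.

Σ(b_i − a_i)² = 168·1² + 199·1² = 367.
c = 2t² / 367 = 2·76² / 367 = 31.4768.

31.477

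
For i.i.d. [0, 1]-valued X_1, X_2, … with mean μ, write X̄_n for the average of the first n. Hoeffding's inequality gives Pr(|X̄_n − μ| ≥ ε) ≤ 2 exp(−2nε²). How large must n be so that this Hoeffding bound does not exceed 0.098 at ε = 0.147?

70

Require 2·exp(−2nε²) ≤ 0.098, i.e. 2nε² ≥ ln(2/0.098) = 3.015935.
So n ≥ 3.015935 / (2·0.147²) = 69.784.
The smallest integer n is 70.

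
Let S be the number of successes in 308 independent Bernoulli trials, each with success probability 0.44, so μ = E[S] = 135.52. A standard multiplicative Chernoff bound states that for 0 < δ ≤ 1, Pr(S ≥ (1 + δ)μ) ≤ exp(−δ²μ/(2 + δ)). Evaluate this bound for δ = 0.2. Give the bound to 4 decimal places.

0.0851

Exponent = δ²μ/(2 + δ) = 0.2²·135.52/2.2 = 2.4640.
Bound = exp(−2.4640) = 0.08509.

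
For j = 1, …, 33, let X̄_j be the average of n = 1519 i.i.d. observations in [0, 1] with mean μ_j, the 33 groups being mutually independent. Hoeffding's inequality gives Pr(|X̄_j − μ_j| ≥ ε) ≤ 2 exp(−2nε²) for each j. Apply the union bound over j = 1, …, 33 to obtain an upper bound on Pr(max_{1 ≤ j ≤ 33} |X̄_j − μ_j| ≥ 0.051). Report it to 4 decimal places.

0.0244

Per-experiment Hoeffding bound: 2·exp(−2·1519·0.051²) = 2·exp(−7.90184) = 0.00074013.
Union bound over 33 events: 33·0.00074013 = 0.02442.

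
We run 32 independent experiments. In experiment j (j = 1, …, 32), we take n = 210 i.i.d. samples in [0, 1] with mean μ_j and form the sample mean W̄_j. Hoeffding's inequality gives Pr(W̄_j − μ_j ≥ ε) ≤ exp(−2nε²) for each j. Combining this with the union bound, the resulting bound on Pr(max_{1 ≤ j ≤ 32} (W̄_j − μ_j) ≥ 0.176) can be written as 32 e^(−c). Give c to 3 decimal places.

13.010

Union bound over the 32 events: Pr(max_{1 ≤ j ≤ 32} (W̄_j − μ_j) ≥ 0.176) ≤ 32·exp(−2nε²) = 32 exp(−2·210·0.176²).
So c = 2·210·0.176² = 13.0099.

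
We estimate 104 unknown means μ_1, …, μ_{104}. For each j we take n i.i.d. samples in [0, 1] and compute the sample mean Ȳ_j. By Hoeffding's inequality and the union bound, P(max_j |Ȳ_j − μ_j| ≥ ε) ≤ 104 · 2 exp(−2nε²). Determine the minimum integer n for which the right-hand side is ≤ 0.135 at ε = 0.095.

Need 2·104·exp(−2nε²) ≤ 0.135, i.e. exp(−2nε²) ≤ 0.135/208.
So 2nε² ≥ ln(208/0.135) = 7.340019.
Hence n ≥ 7.340019/(2·0.095²) = 406.649.
The smallest integer n is 407.

407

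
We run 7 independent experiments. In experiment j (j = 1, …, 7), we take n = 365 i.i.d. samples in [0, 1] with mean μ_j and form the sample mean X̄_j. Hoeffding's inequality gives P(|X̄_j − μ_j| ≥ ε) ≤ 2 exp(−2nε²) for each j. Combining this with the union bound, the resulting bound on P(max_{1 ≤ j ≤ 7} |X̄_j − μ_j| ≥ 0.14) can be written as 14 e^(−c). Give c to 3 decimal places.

Union bound over the 7 events: P(max_{1 ≤ j ≤ 7} |X̄_j − μ_j| ≥ 0.14) ≤ 7·2·exp(−2nε²) = 14 exp(−2·365·0.14²).
So c = 2·365·0.14² = 14.3080.

14.308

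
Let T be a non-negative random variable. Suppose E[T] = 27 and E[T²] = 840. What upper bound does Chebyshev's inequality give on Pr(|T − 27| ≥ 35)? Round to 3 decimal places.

0.091

Var(T) = E[T²] − (E[T])² = 840 − 729 = 111.
Chebyshev's inequality: Pr(|T − μ| ≥ t) ≤ Var(T)/t² = 111/1225 = 0.0906.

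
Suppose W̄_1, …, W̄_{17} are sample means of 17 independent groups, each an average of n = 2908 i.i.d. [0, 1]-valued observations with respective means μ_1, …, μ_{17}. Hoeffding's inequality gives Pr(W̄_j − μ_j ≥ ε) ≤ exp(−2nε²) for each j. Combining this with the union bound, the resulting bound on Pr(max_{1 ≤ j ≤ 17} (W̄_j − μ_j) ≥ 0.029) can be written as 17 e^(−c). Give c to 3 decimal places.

Union bound over the 17 events: Pr(max_{1 ≤ j ≤ 17} (W̄_j − μ_j) ≥ 0.029) ≤ 17·exp(−2nε²) = 17 exp(−2·2908·0.029²).
So c = 2·2908·0.029² = 4.8913.

4.891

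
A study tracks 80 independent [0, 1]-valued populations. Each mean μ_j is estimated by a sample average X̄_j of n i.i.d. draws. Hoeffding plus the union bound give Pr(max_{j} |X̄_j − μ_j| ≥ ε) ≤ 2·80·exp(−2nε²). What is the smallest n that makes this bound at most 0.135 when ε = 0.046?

1673

Need 2·80·exp(−2nε²) ≤ 0.135, i.e. exp(−2nε²) ≤ 0.135/160.
So 2nε² ≥ ln(160/0.135) = 7.077654.
Hence n ≥ 7.077654/(2·0.046²) = 1672.414.
The smallest integer n is 1673.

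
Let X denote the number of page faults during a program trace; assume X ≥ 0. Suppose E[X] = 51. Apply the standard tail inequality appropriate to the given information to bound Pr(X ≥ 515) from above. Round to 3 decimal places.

Only the mean of a non-negative variable is known, so Markov's inequality is the applicable tail bound.
Markov's inequality: for a non-negative random variable, Pr(X ≥ a) ≤ E[X]/a.
Here E[X] = 51 and a = 515, so the bound is 51/515 = 0.0990.

0.099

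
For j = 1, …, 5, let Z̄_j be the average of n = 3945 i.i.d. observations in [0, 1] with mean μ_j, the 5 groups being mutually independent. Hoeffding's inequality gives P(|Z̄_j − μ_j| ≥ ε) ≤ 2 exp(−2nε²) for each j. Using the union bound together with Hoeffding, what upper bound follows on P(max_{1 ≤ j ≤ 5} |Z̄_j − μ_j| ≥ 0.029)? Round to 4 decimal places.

Per-experiment Hoeffding bound: 2·exp(−2·3945·0.029²) = 2·exp(−6.63549) = 0.0026259.
Union bound over 5 events: 5·0.0026259 = 0.01313.

0.0131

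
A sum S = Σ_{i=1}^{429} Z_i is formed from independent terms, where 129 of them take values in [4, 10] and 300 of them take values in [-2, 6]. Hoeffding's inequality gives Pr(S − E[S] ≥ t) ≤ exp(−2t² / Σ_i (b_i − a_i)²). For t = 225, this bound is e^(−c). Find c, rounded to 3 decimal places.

Σ(b_i − a_i)² = 129·6² + 300·8² = 23844.
c = 2t² / 23844 = 2·225² / 23844 = 4.2464.

4.246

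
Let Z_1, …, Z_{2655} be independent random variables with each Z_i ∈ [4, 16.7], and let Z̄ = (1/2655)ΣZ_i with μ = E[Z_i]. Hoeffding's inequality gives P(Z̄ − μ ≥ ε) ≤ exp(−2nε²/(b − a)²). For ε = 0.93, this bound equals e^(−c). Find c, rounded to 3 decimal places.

28.474

c = 2nε²/(b − a)² = 2·2655·0.93² / 12.7² = 28.4743.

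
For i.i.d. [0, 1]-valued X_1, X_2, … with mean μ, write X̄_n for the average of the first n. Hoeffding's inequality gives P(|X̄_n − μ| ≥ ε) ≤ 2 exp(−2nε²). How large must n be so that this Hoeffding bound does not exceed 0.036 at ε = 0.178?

64

Require 2·exp(−2nε²) ≤ 0.036, i.e. 2nε² ≥ ln(2/0.036) = 4.017384.
So n ≥ 4.017384 / (2·0.178²) = 63.398.
The smallest integer n is 64.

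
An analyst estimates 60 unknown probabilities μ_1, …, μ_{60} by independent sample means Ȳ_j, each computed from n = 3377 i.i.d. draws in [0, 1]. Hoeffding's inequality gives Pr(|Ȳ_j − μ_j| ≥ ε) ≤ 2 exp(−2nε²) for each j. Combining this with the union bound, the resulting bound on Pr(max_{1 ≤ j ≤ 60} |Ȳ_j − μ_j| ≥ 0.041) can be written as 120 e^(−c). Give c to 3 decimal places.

11.353

Union bound over the 60 events: Pr(max_{1 ≤ j ≤ 60} |Ȳ_j − μ_j| ≥ 0.041) ≤ 60·2·exp(−2nε²) = 120 exp(−2·3377·0.041²).
So c = 2·3377·0.041² = 11.3535.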